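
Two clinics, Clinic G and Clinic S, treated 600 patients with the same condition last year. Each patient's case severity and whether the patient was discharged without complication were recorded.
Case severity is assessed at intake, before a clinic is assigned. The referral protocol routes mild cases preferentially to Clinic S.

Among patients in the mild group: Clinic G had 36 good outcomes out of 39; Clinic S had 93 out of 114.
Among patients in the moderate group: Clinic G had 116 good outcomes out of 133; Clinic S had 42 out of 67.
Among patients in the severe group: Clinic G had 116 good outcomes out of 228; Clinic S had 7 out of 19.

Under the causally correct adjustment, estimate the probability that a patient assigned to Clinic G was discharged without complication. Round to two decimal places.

The stratified and pooled comparisons disagree (Clinic G wins within each case severity; Clinic S wins overall), so the answer turns on the causal role of case severity.
The imbalance in case severity arose from how patients were allocated, not from anything the clinic did; and case severity independently affects the outcome. The pooled gap is confounded — condition on case severity.
Standardising Clinic G to the population case severity mix: 0.255·36/39 + 0.333·116/133 + 0.412·116/228 = 0.736.

0.74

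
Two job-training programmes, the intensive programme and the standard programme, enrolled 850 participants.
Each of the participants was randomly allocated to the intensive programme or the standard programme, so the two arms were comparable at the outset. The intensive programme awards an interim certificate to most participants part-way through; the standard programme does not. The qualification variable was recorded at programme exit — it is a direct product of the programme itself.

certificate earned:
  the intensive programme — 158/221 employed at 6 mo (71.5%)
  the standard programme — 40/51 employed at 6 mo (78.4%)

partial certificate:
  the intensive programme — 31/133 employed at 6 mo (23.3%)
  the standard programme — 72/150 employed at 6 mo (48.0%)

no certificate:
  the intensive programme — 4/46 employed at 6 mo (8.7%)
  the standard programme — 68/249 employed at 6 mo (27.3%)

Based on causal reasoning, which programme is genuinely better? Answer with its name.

Qualification attained during the programme is downstream of the programme. One should not condition on a consequence of treatment, so the overall rates are the right comparison.
Pooled: the intensive programme 48.2% vs the standard programme 40.0%; the intensive programme is higher overall.

the intensive programme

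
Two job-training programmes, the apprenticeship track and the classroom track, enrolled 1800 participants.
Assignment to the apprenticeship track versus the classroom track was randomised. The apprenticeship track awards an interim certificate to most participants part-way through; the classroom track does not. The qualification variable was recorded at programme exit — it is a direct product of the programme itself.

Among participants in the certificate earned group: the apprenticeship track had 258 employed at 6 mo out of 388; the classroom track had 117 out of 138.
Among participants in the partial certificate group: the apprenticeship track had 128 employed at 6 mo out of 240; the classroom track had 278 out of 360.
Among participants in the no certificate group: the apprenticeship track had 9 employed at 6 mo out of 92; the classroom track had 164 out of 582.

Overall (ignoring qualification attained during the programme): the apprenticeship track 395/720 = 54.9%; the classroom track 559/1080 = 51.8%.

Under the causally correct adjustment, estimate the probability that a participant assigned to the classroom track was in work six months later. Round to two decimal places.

The distribution of qualification attained during the programme is itself part of what the programme does — it is an intermediate outcome. Holding it fixed would remove that part of the effect; the total effect is the pooled difference.
So P(outcome | do(the classroom track)) is just the pooled rate for the classroom track: 559/1080 = 0.518.

0.52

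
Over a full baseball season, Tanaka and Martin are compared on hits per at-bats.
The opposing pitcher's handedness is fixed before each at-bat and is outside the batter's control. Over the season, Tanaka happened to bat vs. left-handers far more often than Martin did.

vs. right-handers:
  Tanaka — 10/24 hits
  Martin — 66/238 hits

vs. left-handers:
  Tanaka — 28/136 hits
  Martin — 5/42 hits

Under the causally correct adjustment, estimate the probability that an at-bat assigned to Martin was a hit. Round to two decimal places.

0.21

The imbalance in pitcher handedness arose from how at-bats were allocated, not from anything the player did; and pitcher handedness independently affects the outcome. The pooled gap is confounded — condition on pitcher handedness.
Standardising Martin to the population pitcher handedness mix: 0.595·66/238 + 0.405·5/42 = 0.213.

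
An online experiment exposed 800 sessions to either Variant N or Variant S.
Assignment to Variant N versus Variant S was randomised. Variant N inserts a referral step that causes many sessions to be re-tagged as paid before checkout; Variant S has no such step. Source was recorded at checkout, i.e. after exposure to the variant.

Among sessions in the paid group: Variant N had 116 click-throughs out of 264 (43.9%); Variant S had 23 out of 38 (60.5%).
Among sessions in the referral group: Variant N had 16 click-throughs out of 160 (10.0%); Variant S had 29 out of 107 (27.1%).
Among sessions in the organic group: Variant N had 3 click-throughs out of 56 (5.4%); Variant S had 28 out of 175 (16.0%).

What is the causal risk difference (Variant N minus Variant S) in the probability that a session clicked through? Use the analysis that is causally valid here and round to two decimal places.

+0.03

Variant S is higher inside every traffic source stratum but Variant N is higher in aggregate. Whether to stratify depends on how traffic source relates to the variant.
The distribution of traffic source is itself part of what the variant does — it is an intermediate outcome. Holding it fixed would remove that part of the effect; the total effect is the pooled difference.
The causal difference is the pooled difference: 0.281 − 0.250 = +0.031.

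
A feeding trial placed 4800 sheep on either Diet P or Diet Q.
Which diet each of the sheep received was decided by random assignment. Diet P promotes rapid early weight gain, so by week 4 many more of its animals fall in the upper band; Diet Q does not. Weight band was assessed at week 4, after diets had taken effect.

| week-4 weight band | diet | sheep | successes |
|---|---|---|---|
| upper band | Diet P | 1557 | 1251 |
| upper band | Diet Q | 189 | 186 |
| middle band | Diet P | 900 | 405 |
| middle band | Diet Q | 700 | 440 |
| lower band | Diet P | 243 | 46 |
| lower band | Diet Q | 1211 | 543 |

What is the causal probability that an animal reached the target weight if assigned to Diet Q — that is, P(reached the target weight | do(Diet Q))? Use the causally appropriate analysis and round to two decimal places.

0.56

Week-4 weight band here is a post-treatment variable shaped by the diet; conditioning on it would introduce bias rather than remove it. The overall comparison is the causal one.
So P(outcome | do(Diet Q)) is just the pooled rate for Diet Q: 1169/2100 = 0.557.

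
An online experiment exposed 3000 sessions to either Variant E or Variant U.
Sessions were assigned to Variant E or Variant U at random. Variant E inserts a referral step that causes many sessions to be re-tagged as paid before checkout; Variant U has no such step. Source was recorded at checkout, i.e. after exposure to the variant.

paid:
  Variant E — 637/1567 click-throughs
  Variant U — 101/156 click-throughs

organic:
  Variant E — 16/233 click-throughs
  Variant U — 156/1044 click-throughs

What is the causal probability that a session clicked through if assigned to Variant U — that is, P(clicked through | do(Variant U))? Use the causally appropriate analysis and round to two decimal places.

Because the variant influences traffic source, traffic source is a post-treatment mediator, not a confounder. Stratifying on it would bias the estimate; the causal effect is the crude pooled difference.
So P(outcome | do(Variant U)) is just the pooled rate for Variant U: 257/1200 = 0.214.

0.21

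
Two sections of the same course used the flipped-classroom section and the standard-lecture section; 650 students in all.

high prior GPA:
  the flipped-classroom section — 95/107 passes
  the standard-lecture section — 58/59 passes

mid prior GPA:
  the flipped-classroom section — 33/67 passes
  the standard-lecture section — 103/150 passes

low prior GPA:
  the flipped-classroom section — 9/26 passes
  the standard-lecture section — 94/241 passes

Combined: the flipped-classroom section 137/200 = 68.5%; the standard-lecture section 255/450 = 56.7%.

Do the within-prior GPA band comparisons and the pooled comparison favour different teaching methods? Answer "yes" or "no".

yes

Within each prior GPA band level (high prior GPA 88.8% vs 98.3%; mid prior GPA 49.3% vs 68.7%; low prior GPA 34.6% vs 39.0%), the standard-lecture section has the higher rate every time. Pooled: 68.5% vs 56.7% — the flipped-classroom section has the higher rate overall. The two comparisons disagree.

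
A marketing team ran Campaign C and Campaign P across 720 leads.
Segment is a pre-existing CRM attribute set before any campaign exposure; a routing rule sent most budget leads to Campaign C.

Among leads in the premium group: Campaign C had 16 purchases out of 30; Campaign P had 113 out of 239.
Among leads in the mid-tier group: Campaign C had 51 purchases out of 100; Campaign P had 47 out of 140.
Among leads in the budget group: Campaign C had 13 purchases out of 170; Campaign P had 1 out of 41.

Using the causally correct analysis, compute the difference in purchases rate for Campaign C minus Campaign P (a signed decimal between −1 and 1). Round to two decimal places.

+0.10

Since customer segment is a pre-existing factor (not a product of the campaign) and it affects the outcome on its own, it is a confounder. The stratified rates, not the pooled rate, identify the causal effect.
Adjusting over the population distribution of customer segment: 0.374·(0.533−0.473) + 0.333·(0.510−0.336) + 0.293·(0.076−0.024) = +0.096.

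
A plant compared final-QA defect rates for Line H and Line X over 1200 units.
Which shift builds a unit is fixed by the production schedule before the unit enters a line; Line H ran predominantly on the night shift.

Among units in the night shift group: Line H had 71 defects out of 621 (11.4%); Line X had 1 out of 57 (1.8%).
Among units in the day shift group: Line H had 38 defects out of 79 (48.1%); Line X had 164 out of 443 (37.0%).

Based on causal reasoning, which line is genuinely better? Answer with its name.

Line X

The stratified and pooled comparisons disagree (Line X wins within each shift; Line H wins overall), so the answer turns on the causal role of shift.
Nothing the line does changes shift; the imbalance is an allocation artefact. With shift also predicting the outcome, the pooled figure is confounded, and the within-stratum comparison is the causal one.
Within each level — night shift: 11.4% vs 1.8%; day shift: 48.1% vs 37.0% — Line X is lower every time.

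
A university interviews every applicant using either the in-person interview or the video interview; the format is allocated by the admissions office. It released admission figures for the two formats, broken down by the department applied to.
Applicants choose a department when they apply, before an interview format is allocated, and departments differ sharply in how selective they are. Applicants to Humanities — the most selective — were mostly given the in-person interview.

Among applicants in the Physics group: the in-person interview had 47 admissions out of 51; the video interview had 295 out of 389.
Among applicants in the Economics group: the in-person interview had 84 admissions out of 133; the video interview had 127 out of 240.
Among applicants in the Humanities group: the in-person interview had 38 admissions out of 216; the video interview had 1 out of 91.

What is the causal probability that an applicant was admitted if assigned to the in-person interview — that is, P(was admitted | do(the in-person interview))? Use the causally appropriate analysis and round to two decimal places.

Within every department level the in-person interview has the higher rate, yet pooled the video interview does — Simpson's reversal.
Department differs across interview formats for reasons unrelated to any effect of the interview format itself, and it separately predicts the outcome — a classic confounder. We must compare within department levels.
Standardising the in-person interview to the population department mix: 0.393·47/51 + 0.333·84/133 + 0.274·38/216 = 0.621.

0.62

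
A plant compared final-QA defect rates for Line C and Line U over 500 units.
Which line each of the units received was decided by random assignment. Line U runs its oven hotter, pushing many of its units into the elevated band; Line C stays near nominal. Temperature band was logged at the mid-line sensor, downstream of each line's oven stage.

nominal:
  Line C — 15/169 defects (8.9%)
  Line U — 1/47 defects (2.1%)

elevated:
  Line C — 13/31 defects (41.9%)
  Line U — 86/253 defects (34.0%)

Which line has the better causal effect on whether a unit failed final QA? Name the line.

The stratified and pooled comparisons disagree (Line U wins within each in-process temperature band; Line C wins overall), so the answer turns on the causal role of in-process temperature band.
Stratifying would compare lines among units the lines themselves sorted into in-process temperature band groups — a form of selection on an intermediate. The unconditioned pooled rates give the total causal effect.
Pooled: Line C 14.0% vs Line U 29.0%; Line C is lower overall.

Line C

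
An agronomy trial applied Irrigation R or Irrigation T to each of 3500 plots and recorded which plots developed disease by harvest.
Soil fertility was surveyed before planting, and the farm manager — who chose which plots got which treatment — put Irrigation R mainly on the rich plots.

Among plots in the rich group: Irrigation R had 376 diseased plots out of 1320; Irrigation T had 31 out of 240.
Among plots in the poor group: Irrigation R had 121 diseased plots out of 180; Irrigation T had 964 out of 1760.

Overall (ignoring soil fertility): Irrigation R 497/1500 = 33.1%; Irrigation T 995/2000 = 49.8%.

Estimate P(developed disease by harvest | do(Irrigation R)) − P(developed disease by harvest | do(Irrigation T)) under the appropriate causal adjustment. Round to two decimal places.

+0.14

The imbalance in soil fertility arose from how plots were allocated, not from anything the irrigation did; and soil fertility independently affects the outcome. The pooled gap is confounded — condition on soil fertility.
Adjusting over the population distribution of soil fertility: 0.446·(0.285−0.129) + 0.554·(0.672−0.548) = +0.138.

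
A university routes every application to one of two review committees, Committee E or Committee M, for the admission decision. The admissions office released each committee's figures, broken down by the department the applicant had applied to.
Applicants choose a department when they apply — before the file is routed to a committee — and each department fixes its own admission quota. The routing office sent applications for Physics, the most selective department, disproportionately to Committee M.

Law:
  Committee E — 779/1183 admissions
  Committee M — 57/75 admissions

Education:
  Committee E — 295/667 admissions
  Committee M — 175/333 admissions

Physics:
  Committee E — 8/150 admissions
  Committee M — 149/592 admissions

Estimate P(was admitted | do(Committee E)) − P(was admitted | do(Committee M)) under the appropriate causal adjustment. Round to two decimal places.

The stratified and pooled comparisons disagree (Committee M wins within each department; Committee E wins overall), so the answer turns on the causal role of department.
Department satisfies the back-door criterion: it is not a descendant of the review committee, and it blocks the spurious path from review committee to outcome. Adjusting for it (i.e., using the within-department rates) gives the causal effect.
Adjusting over the population distribution of department: 0.419·(0.658−0.760) + 0.333·(0.442−0.526) + 0.247·(0.053−0.252) = -0.119.

-0.12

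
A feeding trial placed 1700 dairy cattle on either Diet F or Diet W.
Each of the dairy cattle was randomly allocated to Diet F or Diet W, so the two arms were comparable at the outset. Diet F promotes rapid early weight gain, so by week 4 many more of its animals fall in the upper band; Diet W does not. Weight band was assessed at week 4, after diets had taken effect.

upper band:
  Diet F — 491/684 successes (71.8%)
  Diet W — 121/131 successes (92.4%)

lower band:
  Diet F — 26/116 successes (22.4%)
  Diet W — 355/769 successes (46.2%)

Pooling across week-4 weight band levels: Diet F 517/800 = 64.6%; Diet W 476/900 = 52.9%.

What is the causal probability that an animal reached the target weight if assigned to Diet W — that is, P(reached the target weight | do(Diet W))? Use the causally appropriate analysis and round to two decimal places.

0.53

The stratified and pooled comparisons disagree (Diet W wins within each week-4 weight band; Diet F wins overall), so the answer turns on the causal role of week-4 weight band.
Week-4 weight band is recorded after the diet and is itself shifted by it — it sits on the causal path from diet to outcome. Conditioning on a mediator would strip out part of the effect we want; the pooled comparison gives the total causal effect.
So P(outcome | do(Diet W)) is just the pooled rate for Diet W: 476/900 = 0.529.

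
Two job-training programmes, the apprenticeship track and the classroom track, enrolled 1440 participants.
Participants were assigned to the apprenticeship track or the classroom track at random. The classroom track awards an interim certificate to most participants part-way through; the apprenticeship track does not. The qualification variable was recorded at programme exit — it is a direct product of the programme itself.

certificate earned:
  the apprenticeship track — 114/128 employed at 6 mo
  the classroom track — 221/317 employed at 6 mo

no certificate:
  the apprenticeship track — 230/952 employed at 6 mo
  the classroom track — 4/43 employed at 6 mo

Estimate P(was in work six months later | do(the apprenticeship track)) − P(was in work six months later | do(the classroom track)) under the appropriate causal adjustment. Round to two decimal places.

-0.31

Stratifying would compare programmes among participants the programmes themselves sorted into qualification attained during the programme groups — a form of selection on an intermediate. The unconditioned pooled rates give the total causal effect.
The causal difference is the pooled difference: 0.319 − 0.625 = -0.306.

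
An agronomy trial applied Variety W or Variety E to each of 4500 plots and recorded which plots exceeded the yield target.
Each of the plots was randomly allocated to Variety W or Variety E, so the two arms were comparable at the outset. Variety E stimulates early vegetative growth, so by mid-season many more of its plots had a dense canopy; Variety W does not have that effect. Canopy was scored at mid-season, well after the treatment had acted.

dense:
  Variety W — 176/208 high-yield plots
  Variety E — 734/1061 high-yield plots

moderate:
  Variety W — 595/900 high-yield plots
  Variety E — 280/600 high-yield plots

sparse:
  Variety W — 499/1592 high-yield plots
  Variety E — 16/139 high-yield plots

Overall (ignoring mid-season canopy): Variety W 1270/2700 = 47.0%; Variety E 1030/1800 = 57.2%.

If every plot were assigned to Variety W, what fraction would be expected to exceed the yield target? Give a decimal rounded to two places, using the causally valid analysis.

0.47

Mid-season canopy lies on the pathway variety → mid-season canopy → outcome, so adjusting for it blocks the indirect effect. For the total causal effect of variety, use the unadjusted pooled rates.
So P(outcome | do(Variety W)) is just the pooled rate for Variety W: 1270/2700 = 0.470.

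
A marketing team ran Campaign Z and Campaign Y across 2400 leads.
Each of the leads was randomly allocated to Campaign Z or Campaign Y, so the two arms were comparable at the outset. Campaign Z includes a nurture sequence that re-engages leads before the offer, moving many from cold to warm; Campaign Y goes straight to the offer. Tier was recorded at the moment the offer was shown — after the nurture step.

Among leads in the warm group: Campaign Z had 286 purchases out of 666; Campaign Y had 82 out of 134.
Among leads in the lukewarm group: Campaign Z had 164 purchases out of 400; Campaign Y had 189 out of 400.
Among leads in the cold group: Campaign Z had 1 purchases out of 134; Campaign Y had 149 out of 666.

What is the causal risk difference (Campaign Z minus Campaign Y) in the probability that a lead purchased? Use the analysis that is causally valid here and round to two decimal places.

+0.03

Engagement tier is downstream of the campaign. One should not condition on a consequence of treatment, so the overall rates are the right comparison.
The causal difference is the pooled difference: 0.376 − 0.350 = +0.026.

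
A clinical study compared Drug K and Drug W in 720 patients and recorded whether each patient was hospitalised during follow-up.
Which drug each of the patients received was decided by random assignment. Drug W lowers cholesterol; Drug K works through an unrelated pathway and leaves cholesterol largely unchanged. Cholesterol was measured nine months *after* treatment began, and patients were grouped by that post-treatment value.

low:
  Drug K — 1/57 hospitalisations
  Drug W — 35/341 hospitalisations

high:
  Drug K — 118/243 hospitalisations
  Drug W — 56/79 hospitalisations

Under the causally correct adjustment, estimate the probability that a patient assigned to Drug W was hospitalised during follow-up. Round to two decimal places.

The distribution of cholesterol is itself part of what the drug does — it is an intermediate outcome. Holding it fixed would remove that part of the effect; the total effect is the pooled difference.
So P(outcome | do(Drug W)) is just the pooled rate for Drug W: 91/420 = 0.217.

0.22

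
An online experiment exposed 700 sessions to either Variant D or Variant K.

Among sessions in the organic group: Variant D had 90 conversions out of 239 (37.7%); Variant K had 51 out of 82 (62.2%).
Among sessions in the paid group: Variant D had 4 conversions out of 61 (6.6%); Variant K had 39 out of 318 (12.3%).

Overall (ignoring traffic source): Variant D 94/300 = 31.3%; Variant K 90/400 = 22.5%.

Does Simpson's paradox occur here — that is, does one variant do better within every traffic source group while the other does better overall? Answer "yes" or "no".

yes

Within each traffic source level (organic 37.7% vs 62.2%; paid 6.6% vs 12.3%), Variant K has the higher rate every time. Pooled: 31.3% vs 22.5% — Variant D has the higher rate overall. The two comparisons disagree.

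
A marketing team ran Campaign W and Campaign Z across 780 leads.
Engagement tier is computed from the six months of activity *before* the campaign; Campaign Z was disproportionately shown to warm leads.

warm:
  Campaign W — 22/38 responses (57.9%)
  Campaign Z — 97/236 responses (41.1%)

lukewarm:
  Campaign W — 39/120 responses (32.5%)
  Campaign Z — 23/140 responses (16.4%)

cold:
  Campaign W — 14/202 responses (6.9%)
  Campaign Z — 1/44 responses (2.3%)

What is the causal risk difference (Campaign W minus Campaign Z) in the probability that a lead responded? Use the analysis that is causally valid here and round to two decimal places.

The stratified and pooled comparisons disagree (Campaign W wins within each engagement tier; Campaign Z wins overall), so the answer turns on the causal role of engagement tier.
Here engagement tier is a common cause — it drives both which campaign a case falls under and the outcome. The crude comparison mixes populations; the stratum-specific rates are the causally relevant ones.
Adjusting over the population distribution of engagement tier: 0.351·(0.579−0.411) + 0.333·(0.325−0.164) + 0.315·(0.069−0.023) = +0.127.

+0.13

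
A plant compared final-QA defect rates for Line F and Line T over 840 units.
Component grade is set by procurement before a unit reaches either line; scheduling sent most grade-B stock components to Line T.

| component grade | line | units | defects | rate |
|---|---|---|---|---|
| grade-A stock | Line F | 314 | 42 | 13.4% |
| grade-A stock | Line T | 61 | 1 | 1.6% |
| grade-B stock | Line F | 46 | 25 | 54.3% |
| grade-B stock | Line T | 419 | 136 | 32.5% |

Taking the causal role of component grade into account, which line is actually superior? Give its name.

Component grade is set before the line has any effect — it is not caused by the line — and it independently drives the outcome. That makes it a confounder, so the causal comparison is within component grade levels.
Within each level — grade-A stock: 13.4% vs 1.6%; grade-B stock: 54.3% vs 32.5% — Line T is lower every time.

Line T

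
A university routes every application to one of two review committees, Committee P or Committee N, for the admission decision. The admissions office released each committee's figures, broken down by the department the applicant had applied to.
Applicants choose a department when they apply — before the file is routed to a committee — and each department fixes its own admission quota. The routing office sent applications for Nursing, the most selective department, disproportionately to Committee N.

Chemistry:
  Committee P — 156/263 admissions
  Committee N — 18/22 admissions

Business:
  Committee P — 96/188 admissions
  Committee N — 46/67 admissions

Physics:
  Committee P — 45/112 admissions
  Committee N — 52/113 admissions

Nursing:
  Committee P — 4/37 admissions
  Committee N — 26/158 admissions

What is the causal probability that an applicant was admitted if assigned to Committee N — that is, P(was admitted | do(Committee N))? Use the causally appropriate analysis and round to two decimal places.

0.57

Department differs across review committees for reasons unrelated to any effect of the review committee itself, and it separately predicts the outcome — a classic confounder. We must compare within department levels.
Standardising Committee N to the population department mix: 0.297·18/22 + 0.266·46/67 + 0.234·52/113 + 0.203·26/158 = 0.567.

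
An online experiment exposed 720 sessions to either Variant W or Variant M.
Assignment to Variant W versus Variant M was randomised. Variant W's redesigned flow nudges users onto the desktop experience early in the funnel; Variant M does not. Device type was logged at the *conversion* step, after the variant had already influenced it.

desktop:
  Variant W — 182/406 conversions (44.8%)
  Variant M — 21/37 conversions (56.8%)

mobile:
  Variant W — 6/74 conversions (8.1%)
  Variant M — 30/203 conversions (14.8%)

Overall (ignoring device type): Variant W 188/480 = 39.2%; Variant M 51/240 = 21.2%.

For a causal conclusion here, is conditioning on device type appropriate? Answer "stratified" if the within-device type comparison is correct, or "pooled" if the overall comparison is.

pooled

Device type here is a post-treatment variable shaped by the variant; conditioning on it would introduce bias rather than remove it. The overall comparison is the causal one.
Pooled: Variant W 39.2% vs Variant M 21.2%; Variant W is higher overall.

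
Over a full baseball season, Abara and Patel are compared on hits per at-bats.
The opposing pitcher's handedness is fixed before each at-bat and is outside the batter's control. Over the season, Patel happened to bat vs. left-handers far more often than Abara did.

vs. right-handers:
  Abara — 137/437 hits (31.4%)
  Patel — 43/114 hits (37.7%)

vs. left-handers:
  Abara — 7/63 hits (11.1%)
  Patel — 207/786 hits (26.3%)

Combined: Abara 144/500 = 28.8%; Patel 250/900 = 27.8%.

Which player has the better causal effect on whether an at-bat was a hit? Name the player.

The stratified and pooled comparisons disagree (Patel wins within each pitcher handedness; Abara wins overall), so the answer turns on the causal role of pitcher handedness.
Pitcher handedness is set before the player has any effect — it is not caused by the player — and it independently drives the outcome. That makes it a confounder, so the causal comparison is within pitcher handedness levels.
Within each level — vs. right-handers: 31.4% vs 37.7%; vs. left-handers: 11.1% vs 26.3% — Patel is higher every time.

Patel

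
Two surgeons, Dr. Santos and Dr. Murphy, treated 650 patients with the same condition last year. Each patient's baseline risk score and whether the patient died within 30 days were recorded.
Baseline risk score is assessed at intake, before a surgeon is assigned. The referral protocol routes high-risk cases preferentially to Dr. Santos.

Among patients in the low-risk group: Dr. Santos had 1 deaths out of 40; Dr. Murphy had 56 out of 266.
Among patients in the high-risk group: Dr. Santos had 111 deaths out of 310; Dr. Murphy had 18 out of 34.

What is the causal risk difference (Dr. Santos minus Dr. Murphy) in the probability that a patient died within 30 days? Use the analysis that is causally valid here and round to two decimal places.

Dr. Santos is lower inside every baseline risk score stratum but Dr. Murphy is lower in aggregate. Whether to stratify depends on how baseline risk score relates to the surgeon.
Baseline risk score is set before the surgeon has any effect — it is not caused by the surgeon — and it independently drives the outcome. That makes it a confounder, so the causal comparison is within baseline risk score levels.
Adjusting over the population distribution of baseline risk score: 0.471·(0.025−0.211) + 0.529·(0.358−0.529) = -0.178.

-0.18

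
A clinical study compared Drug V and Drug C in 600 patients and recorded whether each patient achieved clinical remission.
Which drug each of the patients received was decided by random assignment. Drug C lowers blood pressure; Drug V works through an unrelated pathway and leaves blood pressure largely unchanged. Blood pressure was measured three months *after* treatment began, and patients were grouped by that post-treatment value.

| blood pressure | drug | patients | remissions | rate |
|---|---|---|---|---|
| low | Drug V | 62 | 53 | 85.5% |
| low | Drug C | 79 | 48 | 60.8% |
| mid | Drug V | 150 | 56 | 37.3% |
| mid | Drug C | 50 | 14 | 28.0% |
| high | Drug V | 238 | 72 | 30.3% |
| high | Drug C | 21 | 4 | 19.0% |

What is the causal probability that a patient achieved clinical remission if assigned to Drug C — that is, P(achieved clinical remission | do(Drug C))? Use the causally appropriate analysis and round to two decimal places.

Blood pressure is recorded after the drug and is itself shifted by it — it sits on the causal path from drug to outcome. Conditioning on a mediator would strip out part of the effect we want; the pooled comparison gives the total causal effect.
So P(outcome | do(Drug C)) is just the pooled rate for Drug C: 66/150 = 0.440.

0.44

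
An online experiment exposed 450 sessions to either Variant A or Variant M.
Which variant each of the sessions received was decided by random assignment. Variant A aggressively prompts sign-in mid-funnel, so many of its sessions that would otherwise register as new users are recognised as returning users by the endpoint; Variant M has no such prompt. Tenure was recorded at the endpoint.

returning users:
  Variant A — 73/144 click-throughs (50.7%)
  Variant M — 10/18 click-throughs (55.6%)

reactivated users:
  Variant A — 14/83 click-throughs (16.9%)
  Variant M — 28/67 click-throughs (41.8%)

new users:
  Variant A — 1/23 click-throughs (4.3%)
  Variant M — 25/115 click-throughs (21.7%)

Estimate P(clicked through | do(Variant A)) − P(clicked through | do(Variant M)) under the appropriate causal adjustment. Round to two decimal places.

Variant M is higher inside every user tenure stratum but Variant A is higher in aggregate. Whether to stratify depends on how user tenure relates to the variant.
User tenure here is a post-treatment variable shaped by the variant; conditioning on it would introduce bias rather than remove it. The overall comparison is the causal one.
The causal difference is the pooled difference: 0.352 − 0.315 = +0.037.

+0.04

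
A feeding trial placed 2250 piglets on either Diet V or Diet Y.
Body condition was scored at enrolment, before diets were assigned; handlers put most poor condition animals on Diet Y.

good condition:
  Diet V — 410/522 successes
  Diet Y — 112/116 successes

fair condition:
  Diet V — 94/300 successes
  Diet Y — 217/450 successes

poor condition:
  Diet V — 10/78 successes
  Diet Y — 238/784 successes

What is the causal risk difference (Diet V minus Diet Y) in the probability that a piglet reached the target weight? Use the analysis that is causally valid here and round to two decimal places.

The imbalance in starting body condition arose from how piglets were allocated, not from anything the diet did; and starting body condition independently affects the outcome. The pooled gap is confounded — condition on starting body condition.
Adjusting over the population distribution of starting body condition: 0.284·(0.785−0.966) + 0.333·(0.313−0.482) + 0.383·(0.128−0.304) = -0.175.

-0.17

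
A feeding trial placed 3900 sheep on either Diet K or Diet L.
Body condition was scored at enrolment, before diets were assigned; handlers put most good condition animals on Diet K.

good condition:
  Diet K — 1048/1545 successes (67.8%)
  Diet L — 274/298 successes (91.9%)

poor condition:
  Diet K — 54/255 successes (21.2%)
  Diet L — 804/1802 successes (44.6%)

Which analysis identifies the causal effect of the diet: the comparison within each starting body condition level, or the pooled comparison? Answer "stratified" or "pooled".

stratified

Within every starting body condition level Diet L has the higher rate, yet pooled Diet K does — Simpson's reversal.
Starting body condition satisfies the back-door criterion: it is not a descendant of the diet, and it blocks the spurious path from diet to outcome. Adjusting for it (i.e., using the within-starting body condition rates) gives the causal effect.
Within each level — good condition: 67.8% vs 91.9%; poor condition: 21.2% vs 44.6% — Diet L is higher every time.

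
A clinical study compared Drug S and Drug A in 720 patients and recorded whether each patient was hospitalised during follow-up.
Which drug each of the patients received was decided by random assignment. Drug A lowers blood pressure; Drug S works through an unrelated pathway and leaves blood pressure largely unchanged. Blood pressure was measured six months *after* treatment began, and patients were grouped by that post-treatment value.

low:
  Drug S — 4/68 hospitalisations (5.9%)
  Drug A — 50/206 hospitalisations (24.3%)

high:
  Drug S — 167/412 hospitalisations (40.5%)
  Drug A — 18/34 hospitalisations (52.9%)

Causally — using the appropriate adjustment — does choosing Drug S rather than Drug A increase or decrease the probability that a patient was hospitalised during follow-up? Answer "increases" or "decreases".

The stratified and pooled comparisons disagree (Drug S wins within each blood pressure; Drug A wins overall), so the answer turns on the causal role of blood pressure.
Because the drug influences blood pressure, blood pressure is a post-treatment mediator, not a confounder. Stratifying on it would bias the estimate; the causal effect is the crude pooled difference.
Pooled: Drug S 35.6% vs Drug A 28.3%; Drug A is lower overall.

increases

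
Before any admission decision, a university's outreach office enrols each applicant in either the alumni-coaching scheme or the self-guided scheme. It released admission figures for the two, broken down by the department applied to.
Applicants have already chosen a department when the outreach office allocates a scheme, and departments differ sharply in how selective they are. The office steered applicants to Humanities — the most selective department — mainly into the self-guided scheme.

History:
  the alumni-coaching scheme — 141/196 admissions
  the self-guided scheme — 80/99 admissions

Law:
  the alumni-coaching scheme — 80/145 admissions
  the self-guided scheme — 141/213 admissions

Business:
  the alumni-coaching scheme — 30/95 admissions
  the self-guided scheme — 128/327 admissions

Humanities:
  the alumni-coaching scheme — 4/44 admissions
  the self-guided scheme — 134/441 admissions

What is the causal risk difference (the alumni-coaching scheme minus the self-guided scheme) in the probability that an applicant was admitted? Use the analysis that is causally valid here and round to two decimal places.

the self-guided scheme is higher inside every department stratum but the alumni-coaching scheme is higher in aggregate. Whether to stratify depends on how department relates to the outreach scheme.
The imbalance in department arose from how applicants were allocated, not from anything the outreach scheme did; and department independently affects the outcome. The pooled gap is confounded — condition on department.
Adjusting over the population distribution of department: 0.189·(0.719−0.808) + 0.229·(0.552−0.662) + 0.271·(0.316−0.391) + 0.311·(0.091−0.304) = -0.129.

-0.13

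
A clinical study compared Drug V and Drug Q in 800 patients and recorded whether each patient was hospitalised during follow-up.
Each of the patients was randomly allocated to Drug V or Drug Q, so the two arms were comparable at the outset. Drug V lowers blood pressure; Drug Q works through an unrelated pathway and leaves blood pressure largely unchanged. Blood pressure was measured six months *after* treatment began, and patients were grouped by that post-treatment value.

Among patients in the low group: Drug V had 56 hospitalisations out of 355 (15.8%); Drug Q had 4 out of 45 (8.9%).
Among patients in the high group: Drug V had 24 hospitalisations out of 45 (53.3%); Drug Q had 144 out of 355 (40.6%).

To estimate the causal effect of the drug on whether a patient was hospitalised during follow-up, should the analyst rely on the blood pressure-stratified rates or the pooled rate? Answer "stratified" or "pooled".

pooled

Blood pressure lies on the pathway drug → blood pressure → outcome, so adjusting for it blocks the indirect effect. For the total causal effect of drug, use the unadjusted pooled rates.
Pooled: Drug V 20.0% vs Drug Q 37.0%; Drug V is lower overall.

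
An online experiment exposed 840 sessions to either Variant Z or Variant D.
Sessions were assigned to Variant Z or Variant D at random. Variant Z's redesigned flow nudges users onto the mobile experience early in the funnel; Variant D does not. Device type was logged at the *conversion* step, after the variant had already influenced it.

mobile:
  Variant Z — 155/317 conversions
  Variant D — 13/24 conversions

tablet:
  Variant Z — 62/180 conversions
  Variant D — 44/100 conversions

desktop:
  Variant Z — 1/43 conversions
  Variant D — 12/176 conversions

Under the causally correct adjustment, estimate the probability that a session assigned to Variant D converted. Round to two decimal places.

The device type-specific comparison favours Variant D throughout, but the pooled figures favour Variant Z. The question is whether to condition on device type.
Device type is recorded after the variant and is itself shifted by it — it sits on the causal path from variant to outcome. Conditioning on a mediator would strip out part of the effect we want; the pooled comparison gives the total causal effect.
So P(outcome | do(Variant D)) is just the pooled rate for Variant D: 69/300 = 0.230.

0.23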